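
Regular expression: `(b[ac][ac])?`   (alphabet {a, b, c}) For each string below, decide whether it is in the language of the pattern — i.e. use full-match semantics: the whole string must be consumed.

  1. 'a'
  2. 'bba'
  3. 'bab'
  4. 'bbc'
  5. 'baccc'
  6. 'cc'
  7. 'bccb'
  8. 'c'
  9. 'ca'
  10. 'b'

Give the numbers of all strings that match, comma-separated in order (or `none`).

1. 'a' → no match
2. 'bba' → no match
3. 'bab' → no match
4. 'bbc' → no match
5. 'baccc' → no match
6. 'cc' → no match
7. 'bccb' → no match
8. 'c' → no match
9. 'ca' → no match
10. 'b' → no match

none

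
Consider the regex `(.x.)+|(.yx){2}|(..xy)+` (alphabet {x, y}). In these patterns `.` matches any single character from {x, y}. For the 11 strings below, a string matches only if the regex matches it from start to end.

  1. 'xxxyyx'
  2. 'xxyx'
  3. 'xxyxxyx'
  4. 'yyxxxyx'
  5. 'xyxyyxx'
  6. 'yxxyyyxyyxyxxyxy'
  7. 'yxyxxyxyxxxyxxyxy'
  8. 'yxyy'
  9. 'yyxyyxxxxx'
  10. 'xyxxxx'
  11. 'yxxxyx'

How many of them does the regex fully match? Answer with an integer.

0

1 → no match
2 → no match
3 → no match
4 → no match
5 → no match
6 → no match
7 → no match
8 → no match
9 → no match
10 → no match
11 → no match
Total matched: 0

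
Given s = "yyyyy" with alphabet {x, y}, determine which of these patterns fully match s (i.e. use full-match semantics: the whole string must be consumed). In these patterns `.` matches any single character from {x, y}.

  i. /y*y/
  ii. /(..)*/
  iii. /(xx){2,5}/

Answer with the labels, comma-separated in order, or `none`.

i → match
ii → no match
iii → no match — must start with "xx"

i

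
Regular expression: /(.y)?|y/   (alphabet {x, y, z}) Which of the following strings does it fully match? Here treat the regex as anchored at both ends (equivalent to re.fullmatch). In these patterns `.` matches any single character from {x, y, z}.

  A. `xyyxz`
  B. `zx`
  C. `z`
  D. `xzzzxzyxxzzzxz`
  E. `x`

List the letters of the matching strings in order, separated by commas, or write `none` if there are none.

none

A → no match
B → no match
C → no match
D → no match
E → no match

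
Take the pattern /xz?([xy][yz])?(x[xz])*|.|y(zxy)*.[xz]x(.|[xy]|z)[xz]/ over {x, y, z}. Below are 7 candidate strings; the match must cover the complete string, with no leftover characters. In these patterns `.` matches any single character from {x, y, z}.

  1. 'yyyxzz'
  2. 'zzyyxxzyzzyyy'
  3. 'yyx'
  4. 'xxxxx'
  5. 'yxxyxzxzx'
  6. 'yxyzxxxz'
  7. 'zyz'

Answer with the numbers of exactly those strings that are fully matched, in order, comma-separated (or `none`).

4

1. 'yyyxzz' → no match
2 → no match
3. 'yyx' → no match
4. 'xxxxx' → match
5. 'yxxyxzxzx' → no match
6. 'yxyzxxxz' → no match
7. 'zyz' → no match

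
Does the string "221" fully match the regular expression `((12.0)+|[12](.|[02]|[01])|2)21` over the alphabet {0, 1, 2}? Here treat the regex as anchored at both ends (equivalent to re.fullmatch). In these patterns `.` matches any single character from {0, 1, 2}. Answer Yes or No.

Yes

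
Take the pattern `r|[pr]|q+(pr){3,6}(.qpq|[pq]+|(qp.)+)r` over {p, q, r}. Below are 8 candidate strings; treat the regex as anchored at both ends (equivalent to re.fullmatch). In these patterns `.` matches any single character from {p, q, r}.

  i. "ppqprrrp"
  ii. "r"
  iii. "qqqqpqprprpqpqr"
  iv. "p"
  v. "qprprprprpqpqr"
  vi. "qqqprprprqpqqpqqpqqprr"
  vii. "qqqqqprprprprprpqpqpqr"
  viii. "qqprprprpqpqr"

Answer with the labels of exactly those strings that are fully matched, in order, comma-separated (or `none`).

i → no match
ii → match
iii → no match
iv → match
v → match
vi → match
vii → match
viii → match

ii, iv, v, vi, vii, viii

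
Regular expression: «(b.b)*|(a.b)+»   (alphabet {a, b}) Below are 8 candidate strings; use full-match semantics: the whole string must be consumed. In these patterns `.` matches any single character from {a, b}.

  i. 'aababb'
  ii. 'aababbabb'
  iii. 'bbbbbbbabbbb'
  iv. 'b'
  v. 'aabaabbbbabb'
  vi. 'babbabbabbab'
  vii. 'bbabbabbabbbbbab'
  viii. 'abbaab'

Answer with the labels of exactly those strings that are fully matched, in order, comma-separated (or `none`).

i. 'aababb' → match
ii. 'aababbabb' → match
iii. 'bbbbbbbabbbb' → match
iv. 'b' → no match
v. 'aabaabbbbabb' → no match
vi. 'babbabbabbab' → match
vii → no match
viii. 'abbaab' → match

i, ii, iii, vi, viii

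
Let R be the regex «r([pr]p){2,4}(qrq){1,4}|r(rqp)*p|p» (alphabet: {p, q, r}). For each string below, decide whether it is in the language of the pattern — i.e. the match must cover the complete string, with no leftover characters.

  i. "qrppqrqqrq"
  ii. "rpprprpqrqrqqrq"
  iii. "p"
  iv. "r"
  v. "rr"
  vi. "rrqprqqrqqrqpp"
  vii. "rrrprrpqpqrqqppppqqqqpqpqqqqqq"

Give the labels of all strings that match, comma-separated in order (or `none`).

i → no match
ii → no match
iii → match
iv → no match
v → no match
vi → no match
vii → no match

iii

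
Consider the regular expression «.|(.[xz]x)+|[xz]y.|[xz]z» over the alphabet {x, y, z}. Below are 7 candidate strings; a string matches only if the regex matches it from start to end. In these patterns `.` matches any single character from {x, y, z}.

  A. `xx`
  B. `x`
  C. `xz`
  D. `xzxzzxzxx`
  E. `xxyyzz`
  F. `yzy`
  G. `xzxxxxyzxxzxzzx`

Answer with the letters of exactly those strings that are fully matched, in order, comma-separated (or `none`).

B, C, D, G

A → no match
B → match
C → match
D → match
E → no match
F → no match
G → match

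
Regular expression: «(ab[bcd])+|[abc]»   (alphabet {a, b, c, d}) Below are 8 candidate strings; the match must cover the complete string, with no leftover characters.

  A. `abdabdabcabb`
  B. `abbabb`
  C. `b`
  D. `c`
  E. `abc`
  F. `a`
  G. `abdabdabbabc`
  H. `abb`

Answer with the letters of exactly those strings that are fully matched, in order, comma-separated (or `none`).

A, B, C, D, E, F, G, H

A → match
B → match
C → match
D → match
E → match
F → match
G → match
H → match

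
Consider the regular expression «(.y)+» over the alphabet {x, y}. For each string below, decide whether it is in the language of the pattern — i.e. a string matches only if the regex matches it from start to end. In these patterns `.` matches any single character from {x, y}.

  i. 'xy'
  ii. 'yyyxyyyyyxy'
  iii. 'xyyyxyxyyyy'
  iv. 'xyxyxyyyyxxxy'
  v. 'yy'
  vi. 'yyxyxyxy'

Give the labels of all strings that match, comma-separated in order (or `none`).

i. 'xy' → match
ii. 'yyyxyyyyyxy' → no match
iii. 'xyyyxyxyyyy' → no match
iv → no match
v. 'yy' → match
vi. 'yyxyxyxy' → match

i, v, vi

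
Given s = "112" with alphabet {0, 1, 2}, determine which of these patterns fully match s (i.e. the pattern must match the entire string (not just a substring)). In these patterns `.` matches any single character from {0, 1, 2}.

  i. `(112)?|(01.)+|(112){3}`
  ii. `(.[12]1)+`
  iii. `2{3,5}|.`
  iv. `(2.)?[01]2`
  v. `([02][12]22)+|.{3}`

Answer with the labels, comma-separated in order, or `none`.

i → match
ii → no match — must end with "1"
iii → no match
iv → no match
v → match

i, v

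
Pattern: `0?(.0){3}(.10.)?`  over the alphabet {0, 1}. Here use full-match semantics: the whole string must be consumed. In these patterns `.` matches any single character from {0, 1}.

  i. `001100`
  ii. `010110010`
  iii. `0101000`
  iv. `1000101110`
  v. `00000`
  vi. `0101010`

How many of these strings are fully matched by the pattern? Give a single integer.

2

i → no match
ii → no match
iii → match
iv → no match
v → no match
vi → match
Total matched: 2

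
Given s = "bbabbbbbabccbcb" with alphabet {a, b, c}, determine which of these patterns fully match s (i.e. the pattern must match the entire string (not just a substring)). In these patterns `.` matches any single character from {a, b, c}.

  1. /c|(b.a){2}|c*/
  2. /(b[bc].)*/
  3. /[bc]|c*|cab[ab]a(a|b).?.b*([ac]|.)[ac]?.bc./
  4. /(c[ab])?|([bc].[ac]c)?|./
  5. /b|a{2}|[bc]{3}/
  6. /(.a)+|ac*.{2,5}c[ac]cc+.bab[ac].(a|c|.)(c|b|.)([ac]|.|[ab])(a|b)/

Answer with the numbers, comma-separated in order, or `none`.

1 → no match
2 → match
3 → no match
4 → no match
5 → no match
6 → no match

2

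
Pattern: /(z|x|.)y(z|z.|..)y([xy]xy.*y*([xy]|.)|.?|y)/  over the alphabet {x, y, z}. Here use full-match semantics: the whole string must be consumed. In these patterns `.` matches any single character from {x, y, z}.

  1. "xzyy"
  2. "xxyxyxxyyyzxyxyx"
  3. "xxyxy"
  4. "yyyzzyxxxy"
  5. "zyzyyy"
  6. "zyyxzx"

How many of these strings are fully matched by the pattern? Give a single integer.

1 → no match
2 → no match
3 → no match
4 → no match
5 → match
6 → no match
Total matched: 1

1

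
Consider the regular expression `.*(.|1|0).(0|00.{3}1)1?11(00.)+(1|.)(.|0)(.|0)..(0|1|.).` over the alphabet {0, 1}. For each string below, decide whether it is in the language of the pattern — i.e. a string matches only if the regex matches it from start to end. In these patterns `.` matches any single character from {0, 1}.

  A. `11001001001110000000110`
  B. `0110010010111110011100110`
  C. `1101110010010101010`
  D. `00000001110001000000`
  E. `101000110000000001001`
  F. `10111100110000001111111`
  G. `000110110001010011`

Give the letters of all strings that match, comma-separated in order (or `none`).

A, B, C, D, E, F, G

A → match
B → match
C → match
D → match
E → match
F → match
G → match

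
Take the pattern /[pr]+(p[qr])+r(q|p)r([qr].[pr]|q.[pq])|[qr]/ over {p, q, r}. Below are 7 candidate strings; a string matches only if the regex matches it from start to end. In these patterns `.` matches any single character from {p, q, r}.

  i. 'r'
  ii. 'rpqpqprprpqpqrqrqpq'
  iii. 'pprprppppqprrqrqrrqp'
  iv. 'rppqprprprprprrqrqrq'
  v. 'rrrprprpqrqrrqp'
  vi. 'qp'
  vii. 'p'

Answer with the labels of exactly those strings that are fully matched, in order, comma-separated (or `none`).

i → match
ii → match
iii → no match
iv → match
v → match
vi → no match
vii → no match

i, ii, iv, v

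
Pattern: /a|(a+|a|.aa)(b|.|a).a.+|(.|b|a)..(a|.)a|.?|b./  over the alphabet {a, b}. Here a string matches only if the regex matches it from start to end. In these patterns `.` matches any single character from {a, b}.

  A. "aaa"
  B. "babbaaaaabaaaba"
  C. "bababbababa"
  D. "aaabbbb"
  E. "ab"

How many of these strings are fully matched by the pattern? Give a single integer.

0

A → no match
B → no match
C → no match
D → no match
E → no match
Total matched: 0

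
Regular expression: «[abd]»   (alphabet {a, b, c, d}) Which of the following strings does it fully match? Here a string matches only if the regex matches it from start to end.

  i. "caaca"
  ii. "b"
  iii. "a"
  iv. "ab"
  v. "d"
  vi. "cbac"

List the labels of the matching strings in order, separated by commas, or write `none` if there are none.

ii, iii, v

i. "caaca" → no match
ii. "b" → match
iii. "a" → match
iv. "ab" → no match
v. "d" → match
vi. "cbac" → no match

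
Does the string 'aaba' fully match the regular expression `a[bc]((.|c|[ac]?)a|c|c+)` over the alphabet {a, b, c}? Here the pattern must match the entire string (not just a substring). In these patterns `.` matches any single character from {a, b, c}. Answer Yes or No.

No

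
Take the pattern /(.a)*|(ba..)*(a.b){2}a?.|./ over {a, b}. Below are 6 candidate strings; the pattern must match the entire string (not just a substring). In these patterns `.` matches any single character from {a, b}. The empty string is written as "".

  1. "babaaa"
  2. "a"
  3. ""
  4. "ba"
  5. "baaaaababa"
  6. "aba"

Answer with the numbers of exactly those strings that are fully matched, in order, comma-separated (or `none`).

1 → match
2 → match
3 → match
4 → match
5 → match
6 → no match

1, 2, 3, 4, 5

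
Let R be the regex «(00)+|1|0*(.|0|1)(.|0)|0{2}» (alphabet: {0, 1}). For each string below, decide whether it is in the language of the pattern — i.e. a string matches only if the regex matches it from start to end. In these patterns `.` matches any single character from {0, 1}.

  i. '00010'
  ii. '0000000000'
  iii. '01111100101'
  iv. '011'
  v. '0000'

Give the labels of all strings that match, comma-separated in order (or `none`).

i, ii, iv, v

i → match
ii → match
iii → no match
iv → match
v → match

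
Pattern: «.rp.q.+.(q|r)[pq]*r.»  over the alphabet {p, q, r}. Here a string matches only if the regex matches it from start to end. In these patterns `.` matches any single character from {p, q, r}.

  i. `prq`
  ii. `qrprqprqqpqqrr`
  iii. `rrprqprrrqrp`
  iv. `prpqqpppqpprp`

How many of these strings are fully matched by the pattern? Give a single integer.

i. `prq` → no match
ii → match
iii. `rrprqprrrqrp` → match
iv → match
Total matched: 3

3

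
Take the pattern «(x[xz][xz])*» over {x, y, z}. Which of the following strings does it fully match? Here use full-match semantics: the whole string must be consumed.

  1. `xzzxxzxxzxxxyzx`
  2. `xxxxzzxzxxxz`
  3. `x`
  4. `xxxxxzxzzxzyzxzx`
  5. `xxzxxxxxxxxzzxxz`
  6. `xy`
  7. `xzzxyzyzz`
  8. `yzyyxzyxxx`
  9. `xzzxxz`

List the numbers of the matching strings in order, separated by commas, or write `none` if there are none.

2, 9

1 → no match
2 → match
3 → no match
4 → no match
5 → no match
6 → no match
7 → no match
8 → no match
9 → match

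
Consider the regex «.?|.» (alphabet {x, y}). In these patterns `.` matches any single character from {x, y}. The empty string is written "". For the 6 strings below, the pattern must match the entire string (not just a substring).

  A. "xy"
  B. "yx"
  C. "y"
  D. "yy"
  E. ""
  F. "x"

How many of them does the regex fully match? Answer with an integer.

3

A → no match
B → no match
C → match
D → no match
E → match
F → match
Total matched: 3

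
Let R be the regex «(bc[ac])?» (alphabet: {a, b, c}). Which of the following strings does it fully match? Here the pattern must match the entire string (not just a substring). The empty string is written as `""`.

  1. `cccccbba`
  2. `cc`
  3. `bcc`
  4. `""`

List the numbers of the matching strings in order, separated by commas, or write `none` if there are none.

1 → no match
2 → no match
3 → match
4 → match

3, 4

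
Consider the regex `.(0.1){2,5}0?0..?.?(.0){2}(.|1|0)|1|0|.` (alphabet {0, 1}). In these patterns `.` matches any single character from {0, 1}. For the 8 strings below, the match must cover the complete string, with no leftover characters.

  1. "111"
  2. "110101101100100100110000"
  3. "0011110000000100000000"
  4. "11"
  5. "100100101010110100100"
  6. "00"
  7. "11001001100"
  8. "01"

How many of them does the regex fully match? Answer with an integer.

0

1. "111" → no match
2 → no match
3 → no match
4. "11" → no match
5 → no match
6. "00" → no match
7. "11001001100" → no match
8. "01" → no match
Total matched: 0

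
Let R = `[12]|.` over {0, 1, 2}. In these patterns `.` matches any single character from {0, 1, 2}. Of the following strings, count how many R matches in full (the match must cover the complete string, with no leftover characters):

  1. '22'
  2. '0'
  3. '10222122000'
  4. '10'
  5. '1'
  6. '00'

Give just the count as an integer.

1 → no match
2 → match
3 → no match
4 → no match
5 → match
6 → no match
Total matched: 2

2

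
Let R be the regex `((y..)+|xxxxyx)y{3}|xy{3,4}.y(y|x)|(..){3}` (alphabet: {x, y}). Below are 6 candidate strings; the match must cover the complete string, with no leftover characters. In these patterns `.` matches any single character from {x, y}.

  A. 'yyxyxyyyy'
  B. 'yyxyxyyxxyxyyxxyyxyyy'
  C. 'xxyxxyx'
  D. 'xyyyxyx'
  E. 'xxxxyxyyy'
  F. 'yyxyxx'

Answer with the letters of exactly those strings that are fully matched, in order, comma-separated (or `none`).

A → match
B → match
C → no match
D → match
E → match
F → match

A, B, D, E, F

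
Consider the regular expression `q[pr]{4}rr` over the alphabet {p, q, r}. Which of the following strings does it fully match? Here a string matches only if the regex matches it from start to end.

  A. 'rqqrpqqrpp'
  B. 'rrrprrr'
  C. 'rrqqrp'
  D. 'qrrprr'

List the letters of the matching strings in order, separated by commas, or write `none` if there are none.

A → no match — must start with 'q'
B → no match — must start with 'q'
C → no match — must start with 'q'
D → no match

none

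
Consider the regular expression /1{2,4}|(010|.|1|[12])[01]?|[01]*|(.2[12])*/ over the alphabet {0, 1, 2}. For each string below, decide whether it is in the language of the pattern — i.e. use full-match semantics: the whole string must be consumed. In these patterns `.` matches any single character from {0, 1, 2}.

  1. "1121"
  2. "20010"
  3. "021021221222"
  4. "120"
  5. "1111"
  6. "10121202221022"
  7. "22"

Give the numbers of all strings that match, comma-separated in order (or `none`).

3, 5

1 → no match
2 → no match
3 → match
4 → no match
5 → match
6 → no match
7 → no match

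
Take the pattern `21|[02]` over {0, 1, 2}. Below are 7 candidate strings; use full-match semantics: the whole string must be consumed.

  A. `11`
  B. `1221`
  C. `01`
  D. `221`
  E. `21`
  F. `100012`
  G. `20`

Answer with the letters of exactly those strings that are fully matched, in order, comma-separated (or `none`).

A → no match
B → no match
C → no match
D → no match
E → match
F → no match
G → no match

E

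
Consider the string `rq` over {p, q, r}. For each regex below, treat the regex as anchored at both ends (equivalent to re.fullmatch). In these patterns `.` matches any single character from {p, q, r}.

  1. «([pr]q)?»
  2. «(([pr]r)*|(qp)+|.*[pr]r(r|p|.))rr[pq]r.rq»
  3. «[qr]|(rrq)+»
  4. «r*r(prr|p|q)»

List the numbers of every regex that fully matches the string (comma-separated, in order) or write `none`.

1, 4

1 → match
2 → no match
3 → no match
4 → match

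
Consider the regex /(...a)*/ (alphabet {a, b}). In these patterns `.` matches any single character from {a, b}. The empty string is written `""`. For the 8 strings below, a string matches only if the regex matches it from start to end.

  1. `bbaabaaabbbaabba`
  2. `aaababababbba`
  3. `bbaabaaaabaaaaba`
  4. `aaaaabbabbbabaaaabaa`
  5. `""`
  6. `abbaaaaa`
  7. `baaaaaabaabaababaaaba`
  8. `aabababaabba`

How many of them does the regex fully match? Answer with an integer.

1 → match
2 → no match
3 → match
4 → match
5 → match
6 → match
7 → no match
8 → match
Total matched: 6

6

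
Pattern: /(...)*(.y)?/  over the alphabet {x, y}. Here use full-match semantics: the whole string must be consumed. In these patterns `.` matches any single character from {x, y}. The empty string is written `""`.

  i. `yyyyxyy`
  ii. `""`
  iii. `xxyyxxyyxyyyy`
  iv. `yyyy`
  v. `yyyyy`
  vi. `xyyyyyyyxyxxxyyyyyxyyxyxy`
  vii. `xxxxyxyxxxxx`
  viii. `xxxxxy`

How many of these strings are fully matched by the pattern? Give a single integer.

4

i. `yyyyxyy` → no match
ii. `""` → match
iii → no match
iv. `yyyy` → no match
v. `yyyyy` → match
vi → no match
vii. `xxxxyxyxxxxx` → match
viii. `xxxxxy` → match
Total matched: 4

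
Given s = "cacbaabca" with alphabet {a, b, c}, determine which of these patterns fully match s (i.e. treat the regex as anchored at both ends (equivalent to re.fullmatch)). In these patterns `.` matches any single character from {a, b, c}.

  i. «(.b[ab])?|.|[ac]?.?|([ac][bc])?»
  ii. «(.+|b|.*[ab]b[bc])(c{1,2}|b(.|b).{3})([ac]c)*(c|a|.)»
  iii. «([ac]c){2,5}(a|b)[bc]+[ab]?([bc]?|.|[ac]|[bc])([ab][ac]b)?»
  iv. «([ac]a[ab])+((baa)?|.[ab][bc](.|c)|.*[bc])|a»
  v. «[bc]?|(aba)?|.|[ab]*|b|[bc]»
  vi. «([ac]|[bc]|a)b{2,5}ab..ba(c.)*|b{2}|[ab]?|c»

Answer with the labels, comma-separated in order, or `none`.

i → no match
ii → match
iii → no match
iv → no match
v → no match
vi → no match

ii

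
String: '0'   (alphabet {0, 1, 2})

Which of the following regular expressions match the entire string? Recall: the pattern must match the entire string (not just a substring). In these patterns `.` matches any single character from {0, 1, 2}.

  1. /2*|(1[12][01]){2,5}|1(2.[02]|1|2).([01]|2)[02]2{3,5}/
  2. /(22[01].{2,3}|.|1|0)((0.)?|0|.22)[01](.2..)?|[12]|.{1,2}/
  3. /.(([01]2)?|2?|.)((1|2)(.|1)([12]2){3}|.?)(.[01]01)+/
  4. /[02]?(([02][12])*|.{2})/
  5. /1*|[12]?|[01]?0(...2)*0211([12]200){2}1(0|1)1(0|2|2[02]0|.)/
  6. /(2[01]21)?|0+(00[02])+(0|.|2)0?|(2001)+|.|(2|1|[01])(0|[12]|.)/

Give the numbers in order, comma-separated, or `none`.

2, 4, 6

1 → no match
2 → match
3 → no match — must end with '01'
4 → match
5 → no match
6 → match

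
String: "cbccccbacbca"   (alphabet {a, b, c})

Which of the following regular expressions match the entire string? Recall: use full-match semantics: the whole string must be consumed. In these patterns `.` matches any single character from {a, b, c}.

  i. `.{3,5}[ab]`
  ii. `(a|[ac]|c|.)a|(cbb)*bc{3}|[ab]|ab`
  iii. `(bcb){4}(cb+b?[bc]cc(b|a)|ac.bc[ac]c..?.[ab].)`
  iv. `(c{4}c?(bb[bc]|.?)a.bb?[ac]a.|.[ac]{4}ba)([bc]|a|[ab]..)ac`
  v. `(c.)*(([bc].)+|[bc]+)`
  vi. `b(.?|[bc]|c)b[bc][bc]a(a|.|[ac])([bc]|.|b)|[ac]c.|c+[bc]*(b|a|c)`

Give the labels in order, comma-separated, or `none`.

i → no match
ii → no match
iii → no match — must start with "bcb"
iv → no match — must end with "ac"
v → match
vi → no match

v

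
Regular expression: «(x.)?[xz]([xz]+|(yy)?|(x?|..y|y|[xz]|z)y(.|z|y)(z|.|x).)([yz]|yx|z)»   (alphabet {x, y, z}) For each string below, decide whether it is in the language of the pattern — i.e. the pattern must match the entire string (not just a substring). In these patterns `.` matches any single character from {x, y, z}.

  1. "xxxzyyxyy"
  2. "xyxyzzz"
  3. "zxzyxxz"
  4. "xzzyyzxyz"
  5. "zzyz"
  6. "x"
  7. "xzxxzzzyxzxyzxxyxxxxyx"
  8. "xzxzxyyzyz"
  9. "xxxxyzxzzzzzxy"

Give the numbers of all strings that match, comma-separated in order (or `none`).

1, 4

1 → match
2 → no match
3 → no match
4 → match
5 → no match
6 → no match
7 → no match
8 → no match
9 → no match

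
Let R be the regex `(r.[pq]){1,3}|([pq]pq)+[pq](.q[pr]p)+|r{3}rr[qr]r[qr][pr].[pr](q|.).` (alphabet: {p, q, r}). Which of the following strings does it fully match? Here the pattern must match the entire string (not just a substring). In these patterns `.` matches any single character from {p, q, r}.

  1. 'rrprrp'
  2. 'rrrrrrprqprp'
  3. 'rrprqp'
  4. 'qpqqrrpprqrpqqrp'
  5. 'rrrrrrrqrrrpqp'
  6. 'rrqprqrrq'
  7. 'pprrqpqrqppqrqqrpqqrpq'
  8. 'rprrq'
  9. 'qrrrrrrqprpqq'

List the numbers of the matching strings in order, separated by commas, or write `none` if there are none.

1 → match
2 → no match
3 → match
4 → no match
5 → no match
6 → no match
7 → no match
8 → no match
9 → no match

1, 3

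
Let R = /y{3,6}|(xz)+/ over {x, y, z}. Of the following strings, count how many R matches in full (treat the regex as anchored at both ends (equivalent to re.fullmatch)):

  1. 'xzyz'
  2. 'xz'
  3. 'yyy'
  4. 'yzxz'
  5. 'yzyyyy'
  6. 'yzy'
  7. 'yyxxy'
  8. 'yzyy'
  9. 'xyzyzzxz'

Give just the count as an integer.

2

1. 'xzyz' → no match
2. 'xz' → match
3. 'yyy' → match
4. 'yzxz' → no match
5. 'yzyyyy' → no match
6. 'yzy' → no match
7. 'yyxxy' → no match
8. 'yzyy' → no match
9. 'xyzyzzxz' → no match
Total matched: 2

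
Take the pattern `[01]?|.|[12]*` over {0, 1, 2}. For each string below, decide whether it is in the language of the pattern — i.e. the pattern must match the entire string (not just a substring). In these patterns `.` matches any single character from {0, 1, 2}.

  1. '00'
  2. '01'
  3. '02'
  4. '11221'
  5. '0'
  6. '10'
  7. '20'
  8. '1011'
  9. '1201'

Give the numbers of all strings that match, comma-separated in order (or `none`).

4, 5

1 → no match
2 → no match
3 → no match
4 → match
5 → match
6 → no match
7 → no match
8 → no match
9 → no match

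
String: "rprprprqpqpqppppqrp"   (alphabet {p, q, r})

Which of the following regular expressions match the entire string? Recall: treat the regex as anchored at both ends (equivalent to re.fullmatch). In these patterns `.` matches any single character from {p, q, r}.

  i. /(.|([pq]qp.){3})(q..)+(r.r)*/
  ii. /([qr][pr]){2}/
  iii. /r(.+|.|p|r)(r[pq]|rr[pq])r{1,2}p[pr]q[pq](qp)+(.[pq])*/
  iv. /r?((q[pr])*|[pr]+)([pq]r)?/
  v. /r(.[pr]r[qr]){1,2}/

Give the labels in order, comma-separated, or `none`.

iii

i → no match
ii → no match
iii → match
iv → no match
v → no match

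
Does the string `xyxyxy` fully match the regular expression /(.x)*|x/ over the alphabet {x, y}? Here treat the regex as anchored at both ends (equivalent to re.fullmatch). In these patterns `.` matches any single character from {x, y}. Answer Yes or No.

No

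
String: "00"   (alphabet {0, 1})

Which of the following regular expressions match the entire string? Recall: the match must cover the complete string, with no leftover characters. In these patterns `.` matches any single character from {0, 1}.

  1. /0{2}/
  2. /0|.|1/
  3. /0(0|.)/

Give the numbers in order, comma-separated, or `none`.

1, 3

1 → match
2 → no match
3 → match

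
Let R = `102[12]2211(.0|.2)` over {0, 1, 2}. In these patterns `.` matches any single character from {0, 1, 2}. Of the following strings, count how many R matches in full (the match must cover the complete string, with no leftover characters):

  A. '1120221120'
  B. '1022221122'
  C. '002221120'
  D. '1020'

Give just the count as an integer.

1

A → no match — must start with '102'
B → match
C → no match — must start with '102'
D → no match
Total matched: 1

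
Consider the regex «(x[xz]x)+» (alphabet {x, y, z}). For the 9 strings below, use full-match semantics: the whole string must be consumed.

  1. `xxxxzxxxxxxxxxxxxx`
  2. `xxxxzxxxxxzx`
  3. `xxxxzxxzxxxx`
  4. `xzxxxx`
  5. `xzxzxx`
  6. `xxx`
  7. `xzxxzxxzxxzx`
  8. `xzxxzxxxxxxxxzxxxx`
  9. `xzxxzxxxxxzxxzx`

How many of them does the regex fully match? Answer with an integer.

1 → match
2 → match
3 → match
4 → match
5 → no match
6 → match
7 → match
8 → match
9 → match
Total matched: 8

8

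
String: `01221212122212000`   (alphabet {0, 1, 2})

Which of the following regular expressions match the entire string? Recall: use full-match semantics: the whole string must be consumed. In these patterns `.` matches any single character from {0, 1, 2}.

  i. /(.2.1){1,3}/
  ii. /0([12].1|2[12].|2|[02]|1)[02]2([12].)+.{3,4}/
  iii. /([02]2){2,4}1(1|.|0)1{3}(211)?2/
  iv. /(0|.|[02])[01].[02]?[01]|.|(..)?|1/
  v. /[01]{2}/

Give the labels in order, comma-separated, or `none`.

i → no match — must end with `1`
ii → match
iii → no match — must end with `2`
iv → no match
v → no match

ii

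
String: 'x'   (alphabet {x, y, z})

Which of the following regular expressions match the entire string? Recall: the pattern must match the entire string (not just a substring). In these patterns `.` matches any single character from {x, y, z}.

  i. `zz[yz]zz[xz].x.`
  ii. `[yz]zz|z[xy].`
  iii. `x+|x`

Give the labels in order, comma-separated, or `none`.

iii

i → no match — must start with 'zz'
ii → no match
iii → match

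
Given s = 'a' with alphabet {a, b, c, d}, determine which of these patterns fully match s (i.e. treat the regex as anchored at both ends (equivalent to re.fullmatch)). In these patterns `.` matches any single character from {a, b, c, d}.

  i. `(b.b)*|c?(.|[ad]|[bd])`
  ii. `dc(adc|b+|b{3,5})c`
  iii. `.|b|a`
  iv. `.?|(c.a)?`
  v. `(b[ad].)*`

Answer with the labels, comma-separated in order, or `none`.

i, iii, iv

i → match
ii → no match — must start with 'dc'
iii → match
iv → match
v → no match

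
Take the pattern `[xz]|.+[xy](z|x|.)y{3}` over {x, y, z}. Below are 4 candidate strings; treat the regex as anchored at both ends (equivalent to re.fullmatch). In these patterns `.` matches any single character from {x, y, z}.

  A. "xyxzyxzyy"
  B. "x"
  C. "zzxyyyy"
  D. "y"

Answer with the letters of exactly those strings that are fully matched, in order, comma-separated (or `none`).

A → no match
B → match
C → match
D → no match

B, C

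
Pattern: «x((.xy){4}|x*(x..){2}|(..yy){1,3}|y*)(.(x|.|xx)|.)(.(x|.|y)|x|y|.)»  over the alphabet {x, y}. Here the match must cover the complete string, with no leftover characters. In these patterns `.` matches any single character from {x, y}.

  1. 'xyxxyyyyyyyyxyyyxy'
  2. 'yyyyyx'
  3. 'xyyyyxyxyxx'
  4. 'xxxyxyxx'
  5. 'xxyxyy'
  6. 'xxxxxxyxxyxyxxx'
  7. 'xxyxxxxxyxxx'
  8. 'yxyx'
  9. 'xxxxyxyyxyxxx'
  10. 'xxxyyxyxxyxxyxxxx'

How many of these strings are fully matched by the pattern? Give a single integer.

1 → no match
2 → no match — must start with 'x'
3 → no match
4 → no match
5 → no match
6 → match
7 → no match
8 → no match — must start with 'x'
9 → no match
10 → match
Total matched: 2

2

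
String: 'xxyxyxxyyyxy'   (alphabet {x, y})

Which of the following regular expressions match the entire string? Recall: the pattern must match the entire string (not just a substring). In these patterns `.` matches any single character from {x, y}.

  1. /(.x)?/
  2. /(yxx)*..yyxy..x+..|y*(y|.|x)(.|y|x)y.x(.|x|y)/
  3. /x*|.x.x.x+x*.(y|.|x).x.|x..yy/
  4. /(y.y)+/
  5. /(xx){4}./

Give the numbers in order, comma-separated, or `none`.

3

1 → no match
2 → no match
3 → match
4 → no match — must start with 'y'
5 → no match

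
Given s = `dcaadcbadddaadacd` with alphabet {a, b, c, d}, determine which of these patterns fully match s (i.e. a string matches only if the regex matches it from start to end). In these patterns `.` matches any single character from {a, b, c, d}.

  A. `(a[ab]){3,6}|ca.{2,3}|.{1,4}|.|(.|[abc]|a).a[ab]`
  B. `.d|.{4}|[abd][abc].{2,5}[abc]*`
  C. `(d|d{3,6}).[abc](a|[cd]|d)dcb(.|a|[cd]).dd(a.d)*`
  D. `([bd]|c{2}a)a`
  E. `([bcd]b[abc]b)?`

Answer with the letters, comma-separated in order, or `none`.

C

A → no match
B → no match
C → match
D → no match — must end with `a`
E → no match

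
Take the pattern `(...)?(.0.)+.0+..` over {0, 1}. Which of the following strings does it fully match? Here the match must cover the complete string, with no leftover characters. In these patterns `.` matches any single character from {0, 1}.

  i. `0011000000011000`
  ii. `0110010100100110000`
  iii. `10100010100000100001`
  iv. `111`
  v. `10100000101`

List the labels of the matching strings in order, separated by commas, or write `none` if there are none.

i → match
ii → no match
iii → match
iv → no match
v → no match

i, iii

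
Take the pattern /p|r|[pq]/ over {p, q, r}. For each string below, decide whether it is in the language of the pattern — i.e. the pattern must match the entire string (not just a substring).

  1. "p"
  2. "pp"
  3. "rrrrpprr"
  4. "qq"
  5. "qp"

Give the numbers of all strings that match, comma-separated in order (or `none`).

1

1 → match
2 → no match
3 → no match
4 → no match
5 → no match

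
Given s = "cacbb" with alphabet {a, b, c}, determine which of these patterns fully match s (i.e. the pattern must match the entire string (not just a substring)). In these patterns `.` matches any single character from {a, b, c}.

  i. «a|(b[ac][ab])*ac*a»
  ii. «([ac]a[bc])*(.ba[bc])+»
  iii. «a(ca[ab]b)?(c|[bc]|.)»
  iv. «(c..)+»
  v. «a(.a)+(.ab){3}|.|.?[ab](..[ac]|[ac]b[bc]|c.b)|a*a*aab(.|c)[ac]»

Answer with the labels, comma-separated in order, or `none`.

v

i → no match — must end with "a"
ii → no match
iii → no match — must start with "a"
iv → no match
v → match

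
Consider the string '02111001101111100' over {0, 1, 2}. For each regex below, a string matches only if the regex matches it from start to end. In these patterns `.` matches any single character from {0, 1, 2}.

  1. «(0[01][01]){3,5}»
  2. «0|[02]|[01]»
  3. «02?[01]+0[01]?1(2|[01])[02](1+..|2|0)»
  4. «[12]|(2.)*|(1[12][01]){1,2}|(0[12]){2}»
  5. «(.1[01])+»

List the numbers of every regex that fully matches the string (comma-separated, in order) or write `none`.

3

1 → no match
2 → no match
3 → match
4 → no match
5 → no match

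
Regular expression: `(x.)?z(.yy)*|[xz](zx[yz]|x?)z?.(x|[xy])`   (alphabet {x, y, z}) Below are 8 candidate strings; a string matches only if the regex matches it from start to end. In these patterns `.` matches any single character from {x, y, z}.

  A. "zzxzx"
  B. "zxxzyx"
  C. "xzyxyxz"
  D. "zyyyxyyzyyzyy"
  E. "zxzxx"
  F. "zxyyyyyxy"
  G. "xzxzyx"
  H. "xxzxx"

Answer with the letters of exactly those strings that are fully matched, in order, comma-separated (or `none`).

D, E, G, H

A → no match
B → no match
C → no match
D → match
E → match
F → no match
G → match
H → match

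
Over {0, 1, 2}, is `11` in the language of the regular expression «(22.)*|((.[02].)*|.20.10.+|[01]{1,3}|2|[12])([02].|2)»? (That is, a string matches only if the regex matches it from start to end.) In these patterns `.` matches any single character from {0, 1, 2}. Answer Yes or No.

No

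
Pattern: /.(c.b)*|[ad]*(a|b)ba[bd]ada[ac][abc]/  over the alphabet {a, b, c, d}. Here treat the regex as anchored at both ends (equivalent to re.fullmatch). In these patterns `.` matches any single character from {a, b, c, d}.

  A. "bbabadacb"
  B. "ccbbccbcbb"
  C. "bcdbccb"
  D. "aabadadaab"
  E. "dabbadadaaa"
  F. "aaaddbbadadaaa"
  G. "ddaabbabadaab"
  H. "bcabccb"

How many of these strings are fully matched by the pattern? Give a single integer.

8

A → match
B → match
C → match
D → match
E → match
F → match
G → match
H → match
Total matched: 8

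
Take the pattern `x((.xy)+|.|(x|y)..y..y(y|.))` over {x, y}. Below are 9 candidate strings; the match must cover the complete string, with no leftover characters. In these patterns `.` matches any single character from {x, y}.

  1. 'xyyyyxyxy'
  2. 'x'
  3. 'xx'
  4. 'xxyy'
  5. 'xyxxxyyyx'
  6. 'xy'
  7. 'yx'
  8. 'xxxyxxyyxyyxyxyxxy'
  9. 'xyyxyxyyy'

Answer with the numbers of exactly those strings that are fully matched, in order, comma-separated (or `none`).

1. 'xyyyyxyxy' → no match
2. 'x' → no match
3. 'xx' → match
4. 'xxyy' → no match
5. 'xyxxxyyyx' → no match
6. 'xy' → match
7. 'yx' → no match — must start with 'x'
8 → no match
9. 'xyyxyxyyy' → match

3, 6, 9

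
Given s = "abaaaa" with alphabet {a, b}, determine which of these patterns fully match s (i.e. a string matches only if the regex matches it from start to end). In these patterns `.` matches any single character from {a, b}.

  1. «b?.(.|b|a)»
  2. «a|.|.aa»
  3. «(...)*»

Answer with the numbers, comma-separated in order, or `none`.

1 → no match
2 → no match
3 → match

3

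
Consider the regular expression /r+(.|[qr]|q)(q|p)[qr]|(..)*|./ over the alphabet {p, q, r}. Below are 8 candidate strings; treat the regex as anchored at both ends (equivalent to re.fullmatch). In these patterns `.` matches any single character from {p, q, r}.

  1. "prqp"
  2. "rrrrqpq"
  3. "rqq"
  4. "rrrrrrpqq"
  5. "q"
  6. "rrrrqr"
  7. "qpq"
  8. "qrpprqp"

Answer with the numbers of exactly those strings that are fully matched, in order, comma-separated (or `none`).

1. "prqp" → match
2. "rrrrqpq" → match
3. "rqq" → no match
4. "rrrrrrpqq" → match
5. "q" → match
6. "rrrrqr" → match
7. "qpq" → no match
8. "qrpprqp" → no match

1, 2, 4, 5, 6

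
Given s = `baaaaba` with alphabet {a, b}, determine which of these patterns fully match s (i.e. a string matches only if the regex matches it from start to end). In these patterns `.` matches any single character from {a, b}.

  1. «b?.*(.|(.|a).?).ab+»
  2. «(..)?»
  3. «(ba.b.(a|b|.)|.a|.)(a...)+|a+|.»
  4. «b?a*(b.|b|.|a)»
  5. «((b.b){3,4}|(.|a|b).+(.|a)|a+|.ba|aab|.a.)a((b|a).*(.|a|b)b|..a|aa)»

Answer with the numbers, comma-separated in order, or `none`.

4, 5

1 → no match — must end with `b`
2 → no match
3 → no match
4 → match
5 → match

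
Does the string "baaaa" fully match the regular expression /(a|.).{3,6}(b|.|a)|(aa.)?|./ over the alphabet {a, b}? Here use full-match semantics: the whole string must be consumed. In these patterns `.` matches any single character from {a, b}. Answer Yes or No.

Yes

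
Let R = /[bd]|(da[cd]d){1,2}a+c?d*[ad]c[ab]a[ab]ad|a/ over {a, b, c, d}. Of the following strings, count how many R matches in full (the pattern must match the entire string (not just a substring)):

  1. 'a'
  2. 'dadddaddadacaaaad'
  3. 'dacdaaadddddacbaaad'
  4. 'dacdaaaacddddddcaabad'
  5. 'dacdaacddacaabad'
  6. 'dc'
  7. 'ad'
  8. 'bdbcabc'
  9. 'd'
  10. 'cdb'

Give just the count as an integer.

1 → match
2 → match
3 → match
4 → match
5 → match
6 → no match
7 → no match
8 → no match
9 → match
10 → no match
Total matched: 6

6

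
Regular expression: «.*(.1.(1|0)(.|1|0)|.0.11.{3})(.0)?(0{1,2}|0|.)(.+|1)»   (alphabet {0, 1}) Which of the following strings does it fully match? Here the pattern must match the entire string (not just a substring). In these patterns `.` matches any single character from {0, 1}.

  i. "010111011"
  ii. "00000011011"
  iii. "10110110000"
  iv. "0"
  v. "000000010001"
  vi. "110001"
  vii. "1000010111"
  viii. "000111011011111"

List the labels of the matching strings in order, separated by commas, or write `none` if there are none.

i, iii, viii

i. "010111011" → match
ii. "00000011011" → no match
iii. "10110110000" → match
iv. "0" → no match
v. "000000010001" → no match
vi. "110001" → no match
vii. "1000010111" → no match
viii → match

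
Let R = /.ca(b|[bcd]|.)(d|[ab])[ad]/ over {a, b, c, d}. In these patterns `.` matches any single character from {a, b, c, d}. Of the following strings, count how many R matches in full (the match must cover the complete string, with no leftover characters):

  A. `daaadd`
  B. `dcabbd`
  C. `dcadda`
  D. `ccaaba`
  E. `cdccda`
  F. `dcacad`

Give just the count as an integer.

4

A → no match
B → match
C → match
D → match
E → no match
F → match
Total matched: 4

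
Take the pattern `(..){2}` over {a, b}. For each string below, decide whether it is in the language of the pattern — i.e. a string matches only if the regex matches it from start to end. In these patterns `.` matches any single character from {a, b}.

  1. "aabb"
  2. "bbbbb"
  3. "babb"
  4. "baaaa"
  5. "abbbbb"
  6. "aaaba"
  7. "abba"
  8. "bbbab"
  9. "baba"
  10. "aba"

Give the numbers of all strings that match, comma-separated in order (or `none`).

1, 3, 7, 9

1 → match
2 → no match
3 → match
4 → no match
5 → no match
6 → no match
7 → match
8 → no match
9 → match
10 → no match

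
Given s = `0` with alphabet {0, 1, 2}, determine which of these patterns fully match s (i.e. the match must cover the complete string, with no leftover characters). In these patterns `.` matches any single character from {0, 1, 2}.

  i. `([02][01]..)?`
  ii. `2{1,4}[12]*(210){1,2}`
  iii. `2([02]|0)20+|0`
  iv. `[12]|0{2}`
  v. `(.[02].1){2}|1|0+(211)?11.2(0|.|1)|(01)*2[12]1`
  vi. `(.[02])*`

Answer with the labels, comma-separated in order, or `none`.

i → no match
ii → no match — must start with `2`
iii → match
iv → no match
v → no match
vi → no match

iii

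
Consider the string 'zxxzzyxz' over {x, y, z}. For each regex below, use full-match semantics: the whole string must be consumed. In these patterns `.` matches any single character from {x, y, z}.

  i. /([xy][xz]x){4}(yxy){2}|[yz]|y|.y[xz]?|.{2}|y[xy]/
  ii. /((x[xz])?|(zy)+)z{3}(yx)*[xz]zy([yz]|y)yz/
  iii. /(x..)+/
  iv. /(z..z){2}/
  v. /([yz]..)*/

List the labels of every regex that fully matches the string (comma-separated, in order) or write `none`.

iv

i → no match
ii → no match — must end with 'yz'
iii → no match — must start with 'x'
iv → match
v → no match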